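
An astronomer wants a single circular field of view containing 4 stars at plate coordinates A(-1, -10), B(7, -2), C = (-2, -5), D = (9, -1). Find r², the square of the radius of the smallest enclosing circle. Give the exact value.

The minimum enclosing circle of a finite set is fixed by two of the points (as a diameter) or three (as a circumcircle).
The farthest pair is A–D with squared distance 181. The circle on this segment as diameter has centre (4, -5.5) and r² = 181/4 = 45.25.
Check B: distance² to centre = 21.25 ≤ 45.25, so it lies inside.
All remaining points lie in this disk, and no smaller disk contains both endpoints, so this is the minimum enclosing circle.

45.25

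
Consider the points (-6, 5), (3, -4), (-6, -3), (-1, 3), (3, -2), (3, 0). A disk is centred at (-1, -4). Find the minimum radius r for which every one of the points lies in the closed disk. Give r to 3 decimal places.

The required radius is the distance from (-1, -4) to the farthest point.
Squared distances: 106, 16, 26, 49, 20, 32.
Maximum is 106, attained at (-6, 5).
r = √106 ≈ 10.296.

10.296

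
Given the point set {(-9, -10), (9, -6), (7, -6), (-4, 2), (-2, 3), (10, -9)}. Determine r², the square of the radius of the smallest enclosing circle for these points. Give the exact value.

The minimum enclosing circle of a finite set is fixed by two of the points (as a diameter) or three (as a circumcircle).
The minimum enclosing circle is determined by three boundary points: (-9, -10), (-2, 3), (10, -9).
Their circumcentre is (0.35, -6.65) with r² = 98.645.
The farthest remaining point (-4, 2) is at distance² 93.745 ≤ 98.645.

98.645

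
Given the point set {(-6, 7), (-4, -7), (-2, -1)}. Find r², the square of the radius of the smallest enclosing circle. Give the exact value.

50

Call the three points A, B, C in the order given.
Side lengths²: AB² = 200, AC² = 80, BC² = 40.
Since AB² = 200 ≥ 80 + 40 = 120, the angle opposite AB is not acute, so the smallest enclosing circle has AB as diameter.
Centre = midpoint of AB = (-5, 0), r² = 200/4 = 50.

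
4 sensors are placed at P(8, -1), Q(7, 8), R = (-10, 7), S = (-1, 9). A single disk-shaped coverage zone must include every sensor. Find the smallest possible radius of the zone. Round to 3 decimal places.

The farthest pair is P–R with squared distance 388. The circle on this segment as diameter has centre (-1, 3) and r² = 388/4 = 97.
Check Q: distance² to centre = 89 ≤ 97, so it lies inside.
All remaining points lie in this disk, and no smaller disk contains both endpoints, so this is the minimum enclosing circle.
r = √97 ≈ 9.849.

9.849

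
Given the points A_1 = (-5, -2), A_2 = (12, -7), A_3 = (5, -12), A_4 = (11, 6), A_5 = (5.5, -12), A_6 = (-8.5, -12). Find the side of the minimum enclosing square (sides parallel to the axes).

The bounding box has width 20.5 and height 18.
An axis-aligned square enclosing the set must have side ≥ max(width, height).
So the minimum side is max(20.5, 18) = 20.5.

20.5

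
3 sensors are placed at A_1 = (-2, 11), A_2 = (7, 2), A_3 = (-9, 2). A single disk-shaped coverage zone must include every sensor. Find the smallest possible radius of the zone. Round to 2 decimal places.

8.06

Side lengths²: A_1A_2² = 162, A_1A_3² = 130, A_2A_3² = 256.
Since A_2A_3² = 256 < 162 + 130 = 292, the triangle is acute, so the smallest enclosing circle is the circumcircle.
Circumcentre = (-1, 3), r² = 65.
r = √65 ≈ 8.06.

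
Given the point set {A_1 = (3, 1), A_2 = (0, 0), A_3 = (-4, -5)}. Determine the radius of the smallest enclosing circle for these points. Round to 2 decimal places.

4.61

Side lengths²: A_1A_2² = 10, A_1A_3² = 85, A_2A_3² = 41.
Since A_1A_3² = 85 ≥ 41 + 10 = 51, the angle opposite A_1A_3 is not acute, so the smallest enclosing circle has A_1A_3 as diameter.
Centre = midpoint of A_1A_3 = (-0.5, -2), r² = 85/4 = 21.25.
r = √(21.25) ≈ 4.61.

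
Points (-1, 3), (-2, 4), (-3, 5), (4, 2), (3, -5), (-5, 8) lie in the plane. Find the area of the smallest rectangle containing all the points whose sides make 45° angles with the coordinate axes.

84

In coordinates u = x + y, v = x − y the rectangle is axis-aligned; the map (x,y)→(u,v) scales areas by 2.
u-values: 2, 2, 2, 6, -2, 3; range = 6 − (-2) = 8.
v-values: -4, -6, -8, 2, 8, -13; range = 8 − (-13) = 21.
Area = (8 × 21) / 2 = 84.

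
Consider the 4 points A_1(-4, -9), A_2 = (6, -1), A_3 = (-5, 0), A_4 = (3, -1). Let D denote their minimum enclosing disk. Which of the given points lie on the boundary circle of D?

By Welzl's lemma the MEC is supported by two points (diametrically opposite) or three points (on a circumcircle).
The minimum enclosing circle is determined by three boundary points: A_1, A_2, A_3.
Their circumcentre is (9/49, -195/49) with r² = 102541/2401.
The farthest remaining point A_4 is at distance² 40360/2401 ≤ 102541/2401.
The points at distance exactly r from the centre are A_1, A_2, A_3 — 3 points.

A_1, A_2, A_3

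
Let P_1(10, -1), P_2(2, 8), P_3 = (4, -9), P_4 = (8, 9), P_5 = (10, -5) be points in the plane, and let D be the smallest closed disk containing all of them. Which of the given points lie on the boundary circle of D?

A smallest enclosing disk is always determined by at most three of the input points on its boundary.
The farthest pair is P_3–P_4 with squared distance 340. The circle on this segment as diameter has centre (6, 0) and r² = 340/4 = 85.
Check P_1: distance² to centre = 17 ≤ 85, so it lies inside.
All remaining points lie in this disk, and no smaller disk contains both endpoints, so this is the minimum enclosing circle.
The points at distance exactly r from the centre are P_3, P_4 — 2 points.

P_3, P_4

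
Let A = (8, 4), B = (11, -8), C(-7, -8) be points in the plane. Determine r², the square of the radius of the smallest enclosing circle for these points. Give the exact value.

Side lengths²: AB² = 153, AC² = 369, BC² = 324.
Since AC² = 369 < 324 + 153 = 477, the triangle is acute, so the smallest enclosing circle is the circumcircle.
Circumcentre = (2, -3.875), r² = 98.015625.

98.015625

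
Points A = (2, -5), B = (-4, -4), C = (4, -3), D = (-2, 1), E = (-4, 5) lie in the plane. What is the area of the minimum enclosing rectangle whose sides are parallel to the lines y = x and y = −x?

72

In coordinates u = x + y, v = x − y the rectangle is axis-aligned; the map (x,y)→(u,v) scales areas by 2.
u-values: -3, -8, 1, -1, 1; range = 1 − (-8) = 9.
v-values: 7, 0, 7, -3, -9; range = 7 − (-9) = 16.
Area = (9 × 16) / 2 = 72.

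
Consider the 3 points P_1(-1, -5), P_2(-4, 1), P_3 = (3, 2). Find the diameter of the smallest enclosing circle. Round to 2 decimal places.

Side lengths²: P_1P_2² = 45, P_1P_3² = 65, P_2P_3² = 50.
Since P_1P_3² = 65 < 50 + 45 = 95, the triangle is acute, so the smallest enclosing circle is the circumcircle.
Circumcentre = (-1/6, -5/6), r² = 325/18.
Diameter = 2r = 2√(325/18) ≈ 8.50.

8.50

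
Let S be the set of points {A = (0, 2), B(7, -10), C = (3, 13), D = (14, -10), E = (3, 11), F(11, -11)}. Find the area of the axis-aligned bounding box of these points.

336

x ranges over [0, 14], width 14.
y ranges over [-11, 13], height 24.
Area = 14 × 24 = 336.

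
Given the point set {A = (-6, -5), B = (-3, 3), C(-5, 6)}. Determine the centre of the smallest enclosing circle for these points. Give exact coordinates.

(-5.5, 0.5)

Side lengths²: AB² = 73, AC² = 122, BC² = 13.
Since AC² = 122 ≥ 73 + 13 = 86, the angle opposite AC is not acute, so the smallest enclosing circle has AC as diameter.
Centre = midpoint of AC = (-5.5, 0.5), r² = 122/4 = 30.5.
Centre = (-5.5, 0.5).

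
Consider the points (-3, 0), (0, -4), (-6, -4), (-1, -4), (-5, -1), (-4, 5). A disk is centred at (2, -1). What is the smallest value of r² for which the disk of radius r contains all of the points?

The required radius is the distance from (2, -1) to the farthest point.
Squared distances: 26, 13, 73, 18, 49, 72.
Maximum is 73, attained at (-6, -4).

73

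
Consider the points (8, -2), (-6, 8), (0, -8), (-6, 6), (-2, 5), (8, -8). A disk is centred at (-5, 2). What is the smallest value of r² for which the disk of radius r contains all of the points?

The required radius is the distance from (-5, 2) to the farthest point.
Squared distances: 185, 37, 125, 17, 18, 269.
Maximum is 269, attained at (8, -8).

269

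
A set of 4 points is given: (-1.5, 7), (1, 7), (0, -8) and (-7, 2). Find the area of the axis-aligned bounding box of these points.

x ranges over [-7, 1], width 8.
y ranges over [-8, 7], height 15.
Area = 8 × 15 = 120.

120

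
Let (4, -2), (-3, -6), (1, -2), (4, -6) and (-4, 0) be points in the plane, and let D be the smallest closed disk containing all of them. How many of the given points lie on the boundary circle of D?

2

The farthest pair is (4, -6)–(-4, 0) with squared distance 100. The circle on this segment as diameter has centre (0, -3) and r² = 100/4 = 25.
Check (4, -2): distance² to centre = 17 ≤ 25, so it lies inside.
All remaining points lie in this disk, and no smaller disk contains both endpoints, so this is the minimum enclosing circle.
The points at distance exactly r from the centre are (4, -6), (-4, 0) — 2 points.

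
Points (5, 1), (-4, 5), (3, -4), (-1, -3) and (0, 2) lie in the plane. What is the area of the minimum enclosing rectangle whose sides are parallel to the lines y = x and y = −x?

In coordinates u = x + y, v = x − y the rectangle is axis-aligned; the map (x,y)→(u,v) scales areas by 2.
u-values: 6, 1, -1, -4, 2; range = 6 − (-4) = 10.
v-values: 4, -9, 7, 2, -2; range = 7 − (-9) = 16.
Area = (10 × 16) / 2 = 80.

80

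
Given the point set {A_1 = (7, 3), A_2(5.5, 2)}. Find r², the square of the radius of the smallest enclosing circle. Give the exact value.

The smallest circle enclosing two points has them as diameter endpoints.
Centre = midpoint = (6.25, 2.5); r² = |A_1A_2|²/4 = 3.25/4 = 0.8125.

0.8125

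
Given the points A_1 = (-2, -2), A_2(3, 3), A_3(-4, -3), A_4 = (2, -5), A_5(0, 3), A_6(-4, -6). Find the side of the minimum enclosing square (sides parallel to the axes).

The bounding box has width 7 and height 9.
An axis-aligned square enclosing the set must have side ≥ max(width, height).
So the minimum side is max(7, 9) = 9.

9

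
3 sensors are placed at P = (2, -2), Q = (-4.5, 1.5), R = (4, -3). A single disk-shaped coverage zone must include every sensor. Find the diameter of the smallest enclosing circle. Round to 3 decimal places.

9.618

Side lengths²: PQ² = 54.5, PR² = 5, QR² = 92.5.
Since QR² = 92.5 ≥ 54.5 + 5 = 59.5, the angle opposite QR is not acute, so the smallest enclosing circle has QR as diameter.
Centre = midpoint of QR = (-0.25, -0.75), r² = 92.5/4 = 23.125.
Diameter = 2r = 2√(23.125) ≈ 9.618.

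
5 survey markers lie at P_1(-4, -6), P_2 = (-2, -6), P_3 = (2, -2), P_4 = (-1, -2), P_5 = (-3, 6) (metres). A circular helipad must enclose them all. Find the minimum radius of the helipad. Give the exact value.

145/24

The minimum enclosing circle of a finite set is fixed by two of the points (as a diameter) or three (as a circumcircle).
The minimum enclosing circle is determined by three boundary points: P_1, P_2, P_5.
Their circumcentre is (-3, -1/24) with r² = 21025/576.
The farthest remaining point P_3 is at distance² 16609/576 ≤ 21025/576.
r = √(21025/576) = 145/24.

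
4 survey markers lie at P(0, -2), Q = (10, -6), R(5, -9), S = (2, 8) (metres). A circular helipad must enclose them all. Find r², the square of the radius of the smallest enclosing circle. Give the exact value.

The farthest pair is R–S with squared distance 298. The circle on this segment as diameter has centre (3.5, -0.5) and r² = 298/4 = 74.5.
Check P: distance² to centre = 14.5 ≤ 74.5, so it lies inside.
All remaining points lie in this disk, and no smaller disk contains both endpoints, so this is the minimum enclosing circle.

74.5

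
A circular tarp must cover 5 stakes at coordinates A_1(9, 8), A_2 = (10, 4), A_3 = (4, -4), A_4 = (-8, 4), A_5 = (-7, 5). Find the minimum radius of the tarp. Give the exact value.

9

By Welzl's lemma the MEC is supported by two points (diametrically opposite) or three points (on a circumcircle).
The farthest pair is A_2–A_4 with squared distance 324. The circle on this segment as diameter has centre (1, 4) and r² = 324/4 = 81.
Check A_1: distance² to centre = 80 ≤ 81, so it lies inside.
All remaining points lie in this disk, and no smaller disk contains both endpoints, so this is the minimum enclosing circle.
r = √81 = 9.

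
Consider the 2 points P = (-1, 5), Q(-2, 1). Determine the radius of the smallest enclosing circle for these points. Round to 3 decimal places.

The smallest circle enclosing two points has them as diameter endpoints.
Centre = midpoint = (-1.5, 3); r² = |PQ|²/4 = 17/4 = 4.25.
r = √(4.25) ≈ 2.062.

2.062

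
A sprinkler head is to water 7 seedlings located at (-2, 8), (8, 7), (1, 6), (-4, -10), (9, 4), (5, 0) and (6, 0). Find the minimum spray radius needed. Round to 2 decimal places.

10.40

A smallest enclosing disk is always determined by at most three of the input points on its boundary.
The farthest pair is (8, 7)–(-4, -10) with squared distance 433. The circle on this segment as diameter has centre (2, -1.5) and r² = 433/4 = 108.25.
Check (-2, 8): distance² to centre = 106.25 ≤ 108.25, so it lies inside.
All remaining points lie in this disk, and no smaller disk contains both endpoints, so this is the minimum enclosing circle.
r = √(108.25) ≈ 10.40.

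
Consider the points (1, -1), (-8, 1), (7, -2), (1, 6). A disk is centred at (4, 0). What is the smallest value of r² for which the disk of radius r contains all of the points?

145

The required radius is the distance from (4, 0) to the farthest point.
Squared distances: 10, 145, 13, 45.
Maximum is 145, attained at (-8, 1).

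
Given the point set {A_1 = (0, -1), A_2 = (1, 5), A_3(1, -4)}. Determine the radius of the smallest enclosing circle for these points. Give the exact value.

4.5

Side lengths²: A_1A_2² = 37, A_1A_3² = 10, A_2A_3² = 81.
Since A_2A_3² = 81 ≥ 37 + 10 = 47, the angle opposite A_2A_3 is not acute, so the smallest enclosing circle has A_2A_3 as diameter.
Centre = midpoint of A_2A_3 = (1, 0.5), r² = 81/4 = 20.25.
r = √(20.25) = 4.5.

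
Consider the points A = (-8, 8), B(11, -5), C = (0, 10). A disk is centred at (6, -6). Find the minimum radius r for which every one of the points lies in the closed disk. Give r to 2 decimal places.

19.80

The required radius is the distance from (6, -6) to the farthest point.
Squared distances: 392, 26, 292.
Maximum is 392, attained at A.
r = √392 ≈ 19.80.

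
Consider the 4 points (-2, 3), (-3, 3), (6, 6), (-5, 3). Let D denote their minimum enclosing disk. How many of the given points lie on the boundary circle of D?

2

The minimum enclosing circle of a finite set is fixed by two of the points (as a diameter) or three (as a circumcircle).
The farthest pair is (6, 6)–(-5, 3) with squared distance 130. The circle on this segment as diameter has centre (0.5, 4.5) and r² = 130/4 = 32.5.
Check (-2, 3): distance² to centre = 8.5 ≤ 32.5, so it lies inside.
All remaining points lie in this disk, and no smaller disk contains both endpoints, so this is the minimum enclosing circle.
The points at distance exactly r from the centre are (6, 6), (-5, 3) — 2 points.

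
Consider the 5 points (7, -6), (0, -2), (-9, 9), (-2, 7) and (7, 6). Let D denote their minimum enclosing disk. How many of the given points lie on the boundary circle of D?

2

The minimum enclosing circle of a finite set is fixed by two of the points (as a diameter) or three (as a circumcircle).
The farthest pair is (7, -6)–(-9, 9) with squared distance 481. The circle on this segment as diameter has centre (-1, 1.5) and r² = 481/4 = 120.25.
Check (0, -2): distance² to centre = 13.25 ≤ 120.25, so it lies inside.
All remaining points lie in this disk, and no smaller disk contains both endpoints, so this is the minimum enclosing circle.
The points at distance exactly r from the centre are (7, -6), (-9, 9) — 2 points.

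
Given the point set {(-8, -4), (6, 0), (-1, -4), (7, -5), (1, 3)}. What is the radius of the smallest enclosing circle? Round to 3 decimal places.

The minimum enclosing circle is determined by three boundary points: (-8, -4), (6, 0), (7, -5).
Their circumcentre is (-17/37, -144/37) with r² = 77857/1369.
The farthest remaining point (1, 3) is at distance² 67941/1369 ≤ 77857/1369.
r = √(77857/1369) ≈ 7.541.

7.541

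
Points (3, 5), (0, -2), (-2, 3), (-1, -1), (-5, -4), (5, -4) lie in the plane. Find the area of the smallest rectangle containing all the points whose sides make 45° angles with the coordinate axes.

119

In coordinates u = x + y, v = x − y the rectangle is axis-aligned; the map (x,y)→(u,v) scales areas by 2.
u-values: 8, -2, 1, -2, -9, 1; range = 8 − (-9) = 17.
v-values: -2, 2, -5, 0, -1, 9; range = 9 − (-5) = 14.
Area = (17 × 14) / 2 = 119.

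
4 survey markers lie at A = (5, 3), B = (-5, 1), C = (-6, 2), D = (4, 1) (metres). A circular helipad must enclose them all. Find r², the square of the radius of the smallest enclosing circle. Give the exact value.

The minimum enclosing circle of a finite set is fixed by two of the points (as a diameter) or three (as a circumcircle).
The farthest pair is A–C with squared distance 122. The circle on this segment as diameter has centre (-0.5, 2.5) and r² = 122/4 = 30.5.
Check B: distance² to centre = 22.5 ≤ 30.5, so it lies inside.
All remaining points lie in this disk, and no smaller disk contains both endpoints, so this is the minimum enclosing circle.

30.5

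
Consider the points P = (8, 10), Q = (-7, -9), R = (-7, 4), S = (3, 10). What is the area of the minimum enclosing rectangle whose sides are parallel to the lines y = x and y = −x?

In coordinates u = x + y, v = x − y the rectangle is axis-aligned; the map (x,y)→(u,v) scales areas by 2.
u-values: 18, -16, -3, 13; range = 18 − (-16) = 34.
v-values: -2, 2, -11, -7; range = 2 − (-11) = 13.
Area = (34 × 13) / 2 = 221.

221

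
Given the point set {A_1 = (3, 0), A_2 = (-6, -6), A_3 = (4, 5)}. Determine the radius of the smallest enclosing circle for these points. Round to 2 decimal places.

7.43

Side lengths²: A_1A_2² = 117, A_1A_3² = 26, A_2A_3² = 221.
Since A_2A_3² = 221 ≥ 117 + 26 = 143, the angle opposite A_2A_3 is not acute, so the smallest enclosing circle has A_2A_3 as diameter.
Centre = midpoint of A_2A_3 = (-1, -0.5), r² = 221/4 = 55.25.
r = √(55.25) ≈ 7.43.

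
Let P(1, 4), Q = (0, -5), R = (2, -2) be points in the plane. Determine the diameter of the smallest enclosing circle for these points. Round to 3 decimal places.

Side lengths²: PQ² = 82, PR² = 37, QR² = 13.
Since PQ² = 82 ≥ 37 + 13 = 50, the angle opposite PQ is not acute, so the smallest enclosing circle has PQ as diameter.
Centre = midpoint of PQ = (0.5, -0.5), r² = 82/4 = 20.5.
Diameter = 2r = 2√(20.5) ≈ 9.055.

9.055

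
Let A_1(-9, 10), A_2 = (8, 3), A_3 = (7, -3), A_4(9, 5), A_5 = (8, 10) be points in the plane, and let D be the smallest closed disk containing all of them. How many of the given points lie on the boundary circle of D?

3

By Welzl's lemma the MEC is supported by two points (diametrically opposite) or three points (on a circumcircle).
The minimum enclosing circle is determined by three boundary points: A_1, A_3, A_5.
Their circumcentre is (-0.5, 107/26) with r² = 36125/338.
The farthest remaining point A_4 is at distance² 30769/338 ≤ 36125/338.
The points at distance exactly r from the centre are A_1, A_3, A_5 — 3 points.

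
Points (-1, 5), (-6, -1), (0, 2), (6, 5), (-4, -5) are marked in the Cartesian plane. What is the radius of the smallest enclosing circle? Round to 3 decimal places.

7.071

The minimum enclosing circle of a finite set is fixed by two of the points (as a diameter) or three (as a circumcircle).
The farthest pair is (6, 5)–(-4, -5) with squared distance 200. The circle on this segment as diameter has centre (1, 0) and r² = 200/4 = 50.
Check (-1, 5): distance² to centre = 29 ≤ 50, so it lies inside.
All remaining points lie in this disk, and no smaller disk contains both endpoints, so this is the minimum enclosing circle.
r = √50 ≈ 7.071.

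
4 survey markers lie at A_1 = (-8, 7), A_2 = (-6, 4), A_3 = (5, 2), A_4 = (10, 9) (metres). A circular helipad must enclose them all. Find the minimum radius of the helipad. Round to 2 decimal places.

The minimum enclosing circle of a finite set is fixed by two of the points (as a diameter) or three (as a circumcircle).
The farthest pair is A_1–A_4 with squared distance 328. The circle on this segment as diameter has centre (1, 8) and r² = 328/4 = 82.
Check A_2: distance² to centre = 65 ≤ 82, so it lies inside.
All remaining points lie in this disk, and no smaller disk contains both endpoints, so this is the minimum enclosing circle.
r = √82 ≈ 9.06.

9.06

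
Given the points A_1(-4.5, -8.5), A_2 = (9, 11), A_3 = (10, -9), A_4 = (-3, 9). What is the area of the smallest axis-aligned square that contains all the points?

400

The bounding box has width 14.5 and height 20.
An axis-aligned square enclosing the set must have side ≥ max(width, height).
So the minimum side is max(14.5, 20) = 20.
Area = 20² = 400.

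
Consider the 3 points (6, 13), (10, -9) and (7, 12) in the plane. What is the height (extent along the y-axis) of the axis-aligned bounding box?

22

max y = 13, min y = -9, so height = 22.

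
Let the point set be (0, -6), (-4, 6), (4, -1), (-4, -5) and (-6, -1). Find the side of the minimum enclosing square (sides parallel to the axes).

12

The bounding box has width 10 and height 12.
An axis-aligned square enclosing the set must have side ≥ max(width, height).
So the minimum side is max(10, 12) = 12.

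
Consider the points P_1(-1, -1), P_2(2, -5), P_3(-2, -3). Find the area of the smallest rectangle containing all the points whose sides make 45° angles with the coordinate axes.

In coordinates u = x + y, v = x − y the rectangle is axis-aligned; the map (x,y)→(u,v) scales areas by 2.
u-values: -2, -3, -5; range = -2 − (-5) = 3.
v-values: 0, 7, 1; range = 7 − 0 = 7.
Area = (3 × 7) / 2 = 10.5.

10.5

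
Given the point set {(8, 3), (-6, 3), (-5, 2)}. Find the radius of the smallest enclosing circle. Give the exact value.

Call the three points A, B, C in the order given.
Side lengths²: AB² = 196, AC² = 170, BC² = 2.
Since AB² = 196 ≥ 170 + 2 = 172, the angle opposite AB is not acute, so the smallest enclosing circle has AB as diameter.
Centre = midpoint of AB = (1, 3), r² = 196/4 = 49.
r = √49 = 7.

7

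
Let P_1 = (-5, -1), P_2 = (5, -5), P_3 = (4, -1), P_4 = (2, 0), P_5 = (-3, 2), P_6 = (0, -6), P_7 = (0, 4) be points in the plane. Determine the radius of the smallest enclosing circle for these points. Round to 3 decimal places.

A smallest enclosing disk is always determined by at most three of the input points on its boundary.
The minimum enclosing circle is determined by three boundary points: P_1, P_2, P_7.
Their circumcentre is (4/7, -11/7) with r² = 1537/49.
The farthest remaining point P_5 is at distance² 1250/49 ≤ 1537/49.
r = √(1537/49) ≈ 5.601.

5.601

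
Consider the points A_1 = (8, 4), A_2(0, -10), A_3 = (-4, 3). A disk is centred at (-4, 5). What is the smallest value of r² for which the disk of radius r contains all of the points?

The required radius is the distance from (-4, 5) to the farthest point.
Squared distances: 145, 241, 4.
Maximum is 241, attained at A_2.

241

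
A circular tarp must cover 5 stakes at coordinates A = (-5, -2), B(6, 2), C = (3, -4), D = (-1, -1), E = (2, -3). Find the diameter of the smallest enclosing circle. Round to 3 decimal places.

A smallest enclosing disk is always determined by at most three of the input points on its boundary.
The farthest pair is A–B with squared distance 137. The circle on this segment as diameter has centre (0.5, 0) and r² = 137/4 = 34.25.
Check C: distance² to centre = 22.25 ≤ 34.25, so it lies inside.
All remaining points lie in this disk, and no smaller disk contains both endpoints, so this is the minimum enclosing circle.
Diameter = 2r = 2√(34.25) ≈ 11.705.

11.705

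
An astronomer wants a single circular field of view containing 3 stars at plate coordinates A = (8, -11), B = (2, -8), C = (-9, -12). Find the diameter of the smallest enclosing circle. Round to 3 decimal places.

Side lengths²: AB² = 45, AC² = 290, BC² = 137.
Since AC² = 290 ≥ 137 + 45 = 182, the angle opposite AC is not acute, so the smallest enclosing circle has AC as diameter.
Centre = midpoint of AC = (-0.5, -11.5), r² = 290/4 = 72.5.
Diameter = 2r = 2√(72.5) ≈ 17.029.

17.029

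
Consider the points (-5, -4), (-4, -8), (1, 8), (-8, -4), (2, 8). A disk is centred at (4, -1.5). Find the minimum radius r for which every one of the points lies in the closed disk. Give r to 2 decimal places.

The required radius is the distance from (4, -1.5) to the farthest point.
Squared distances: 87.25, 106.25, 99.25, 150.25, 94.25.
Maximum is 150.25, attained at (-8, -4).
r = √(150.25) ≈ 12.26.

12.26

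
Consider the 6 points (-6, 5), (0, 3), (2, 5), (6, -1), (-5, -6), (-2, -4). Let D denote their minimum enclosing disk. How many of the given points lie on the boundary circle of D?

3

By Welzl's lemma the MEC is supported by two points (diametrically opposite) or three points (on a circumcircle).
The minimum enclosing circle is determined by three boundary points: (-6, 5), (6, -1), (-5, -6).
Their circumcentre is (-22/21, -2/21) with r² = 22265/441.
The farthest remaining point (2, 5) is at distance² 15545/441 ≤ 22265/441.
The points at distance exactly r from the centre are (-6, 5), (6, -1), (-5, -6) — 3 points.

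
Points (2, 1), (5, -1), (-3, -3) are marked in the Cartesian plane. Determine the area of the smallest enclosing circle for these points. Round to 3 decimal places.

53.407

Call the three points A, B, C in the order given.
Side lengths²: AB² = 13, AC² = 41, BC² = 68.
Since BC² = 68 ≥ 41 + 13 = 54, the angle opposite BC is not acute, so the smallest enclosing circle has BC as diameter.
Centre = midpoint of BC = (1, -2), r² = 68/4 = 17.
Area = π·r² = π·17 ≈ 53.407.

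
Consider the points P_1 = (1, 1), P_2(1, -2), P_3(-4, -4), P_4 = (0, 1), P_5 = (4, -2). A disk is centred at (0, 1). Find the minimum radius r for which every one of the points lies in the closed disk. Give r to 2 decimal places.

The required radius is the distance from (0, 1) to the farthest point.
Squared distances: 1, 10, 41, 0, 25.
Maximum is 41, attained at P_3.
r = √41 ≈ 6.40.

6.40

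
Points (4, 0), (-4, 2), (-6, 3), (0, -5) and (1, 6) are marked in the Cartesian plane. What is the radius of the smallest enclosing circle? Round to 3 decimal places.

The minimum enclosing circle is determined by three boundary points: (-6, 3), (0, -5), (1, 6).
Their circumcentre is (-31/37, 23/37) with r² = 44225/1369.
The farthest remaining point (4, 0) is at distance² 32570/1369 ≤ 44225/1369.
r = √(44225/1369) ≈ 5.684.

5.684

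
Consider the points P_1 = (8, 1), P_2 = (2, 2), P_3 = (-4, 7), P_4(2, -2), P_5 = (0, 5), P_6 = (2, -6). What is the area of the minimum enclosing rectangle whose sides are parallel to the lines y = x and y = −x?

In coordinates u = x + y, v = x − y the rectangle is axis-aligned; the map (x,y)→(u,v) scales areas by 2.
u-values: 9, 4, 3, 0, 5, -4; range = 9 − (-4) = 13.
v-values: 7, 0, -11, 4, -5, 8; range = 8 − (-11) = 19.
Area = (13 × 19) / 2 = 123.5.

123.5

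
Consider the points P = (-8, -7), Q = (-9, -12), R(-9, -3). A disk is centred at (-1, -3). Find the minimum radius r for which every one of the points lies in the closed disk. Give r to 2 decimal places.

12.04

The required radius is the distance from (-1, -3) to the farthest point.
Squared distances: 65, 145, 64.
Maximum is 145, attained at Q.
r = √145 ≈ 12.04.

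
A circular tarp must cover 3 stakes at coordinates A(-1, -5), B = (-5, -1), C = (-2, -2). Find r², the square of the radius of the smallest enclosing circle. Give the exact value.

Side lengths²: AB² = 32, AC² = 10, BC² = 10.
Since AB² = 32 ≥ 10 + 10 = 20, the angle opposite AB is not acute, so the smallest enclosing circle has AB as diameter.
Centre = midpoint of AB = (-3, -3), r² = 32/4 = 8.

8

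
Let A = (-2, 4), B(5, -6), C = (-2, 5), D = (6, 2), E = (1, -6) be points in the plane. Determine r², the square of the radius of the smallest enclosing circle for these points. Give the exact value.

By Welzl's lemma the MEC is supported by two points (diametrically opposite) or three points (on a circumcircle).
The farthest pair is B–C with squared distance 170. The circle on this segment as diameter has centre (1.5, -0.5) and r² = 170/4 = 42.5.
Check A: distance² to centre = 32.5 ≤ 42.5, so it lies inside.
All remaining points lie in this disk, and no smaller disk contains both endpoints, so this is the minimum enclosing circle.

42.5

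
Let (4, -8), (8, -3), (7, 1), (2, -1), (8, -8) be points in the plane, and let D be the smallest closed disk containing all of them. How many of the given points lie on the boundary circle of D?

The minimum enclosing circle of a finite set is fixed by two of the points (as a diameter) or three (as a circumcircle).
The minimum enclosing circle is determined by three boundary points: (7, 1), (2, -1), (8, -8).
Their circumcentre is (561/94, -345/94) with r² = 101065/4418.
The farthest remaining point (4, -8) is at distance² 99937/4418 ≤ 101065/4418.
The points at distance exactly r from the centre are (7, 1), (2, -1), (8, -8) — 3 points.

3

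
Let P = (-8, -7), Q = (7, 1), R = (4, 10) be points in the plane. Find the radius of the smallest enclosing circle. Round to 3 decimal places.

10.404

Side lengths²: PQ² = 289, PR² = 433, QR² = 90.
Since PR² = 433 ≥ 289 + 90 = 379, the angle opposite PR is not acute, so the smallest enclosing circle has PR as diameter.
Centre = midpoint of PR = (-2, 1.5), r² = 433/4 = 108.25.
r = √(108.25) ≈ 10.404.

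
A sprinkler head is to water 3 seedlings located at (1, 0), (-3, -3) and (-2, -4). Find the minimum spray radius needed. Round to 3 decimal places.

Call the three points A, B, C in the order given.
Side lengths²: AB² = 25, AC² = 25, BC² = 2.
Since AC² = 25 < 25 + 2 = 27, the triangle is acute, so the smallest enclosing circle is the circumcircle.
Circumcentre = (-11/14, -25/14), r² = 625/98.
r = √(625/98) ≈ 2.525.

2.525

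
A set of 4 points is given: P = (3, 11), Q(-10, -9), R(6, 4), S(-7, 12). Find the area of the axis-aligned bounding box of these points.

x ranges over [-10, 6], width 16.
y ranges over [-9, 12], height 21.
Area = 16 × 21 = 336.

336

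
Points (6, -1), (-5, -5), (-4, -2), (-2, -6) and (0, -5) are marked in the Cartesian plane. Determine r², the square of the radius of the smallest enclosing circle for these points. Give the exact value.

The minimum enclosing circle of a finite set is fixed by two of the points (as a diameter) or three (as a circumcircle).
The farthest pair is (6, -1)–(-5, -5) with squared distance 137. The circle on this segment as diameter has centre (0.5, -3) and r² = 137/4 = 34.25.
Check (-4, -2): distance² to centre = 21.25 ≤ 34.25, so it lies inside.
All remaining points lie in this disk, and no smaller disk contains both endpoints, so this is the minimum enclosing circle.

34.25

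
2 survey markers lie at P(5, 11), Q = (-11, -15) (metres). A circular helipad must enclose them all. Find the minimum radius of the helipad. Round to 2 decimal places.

15.26

The smallest circle enclosing two points has them as diameter endpoints.
Centre = midpoint = (-3, -2); r² = |PQ|²/4 = 932/4 = 233.
r = √233 ≈ 15.26.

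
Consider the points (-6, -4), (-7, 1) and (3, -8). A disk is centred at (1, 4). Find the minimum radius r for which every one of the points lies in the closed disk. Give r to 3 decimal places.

The required radius is the distance from (1, 4) to the farthest point.
Squared distances: 113, 73, 148.
Maximum is 148, attained at (3, -8).
r = √148 ≈ 12.166.

12.166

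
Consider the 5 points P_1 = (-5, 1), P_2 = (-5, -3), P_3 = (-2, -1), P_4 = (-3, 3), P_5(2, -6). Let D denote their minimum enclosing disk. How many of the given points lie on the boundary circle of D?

3

The minimum enclosing circle of a finite set is fixed by two of the points (as a diameter) or three (as a circumcircle).
The farthest pair is P_4–P_5 with squared distance 106. The circle on this segment as diameter has centre (-0.5, -1.5) and r² = 106/4 = 26.5.
Check P_1: distance² to centre = 26.5 ≤ 26.5, so it lies inside.
All remaining points lie in this disk, and no smaller disk contains both endpoints, so this is the minimum enclosing circle.
The points at distance exactly r from the centre are P_1, P_4, P_5 — 3 points.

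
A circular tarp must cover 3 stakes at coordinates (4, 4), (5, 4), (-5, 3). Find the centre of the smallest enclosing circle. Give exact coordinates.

(0, 3.5)

Call the three points A, B, C in the order given.
Side lengths²: AB² = 1, AC² = 82, BC² = 101.
Since BC² = 101 ≥ 82 + 1 = 83, the angle opposite BC is not acute, so the smallest enclosing circle has BC as diameter.
Centre = midpoint of BC = (0, 3.5), r² = 101/4 = 25.25.
Centre = (0, 3.5).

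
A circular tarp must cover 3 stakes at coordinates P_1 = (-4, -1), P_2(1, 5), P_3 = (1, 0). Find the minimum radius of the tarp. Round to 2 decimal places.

3.91

Side lengths²: P_1P_2² = 61, P_1P_3² = 26, P_2P_3² = 25.
Since P_1P_2² = 61 ≥ 26 + 25 = 51, the angle opposite P_1P_2 is not acute, so the smallest enclosing circle has P_1P_2 as diameter.
Centre = midpoint of P_1P_2 = (-1.5, 2), r² = 61/4 = 15.25.
r = √(15.25) ≈ 3.91.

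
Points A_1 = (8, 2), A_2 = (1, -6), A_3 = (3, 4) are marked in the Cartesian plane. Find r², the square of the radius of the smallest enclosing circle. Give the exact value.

42601/1458

Side lengths²: A_1A_2² = 113, A_1A_3² = 29, A_2A_3² = 104.
Since A_1A_2² = 113 < 104 + 29 = 133, the triangle is acute, so the smallest enclosing circle is the circumcircle.
Circumcentre = (203/54, -73/54), r² = 42601/1458.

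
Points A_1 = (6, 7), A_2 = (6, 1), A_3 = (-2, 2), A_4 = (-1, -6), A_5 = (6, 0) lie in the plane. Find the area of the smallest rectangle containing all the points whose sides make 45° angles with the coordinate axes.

100

In coordinates u = x + y, v = x − y the rectangle is axis-aligned; the map (x,y)→(u,v) scales areas by 2.
u-values: 13, 7, 0, -7, 6; range = 13 − (-7) = 20.
v-values: -1, 5, -4, 5, 6; range = 6 − (-4) = 10.
Area = (20 × 10) / 2 = 100.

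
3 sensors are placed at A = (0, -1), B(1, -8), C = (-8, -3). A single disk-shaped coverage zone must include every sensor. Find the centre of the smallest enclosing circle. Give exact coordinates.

(-94/29, -146/29)

Side lengths²: AB² = 50, AC² = 68, BC² = 106.
Since BC² = 106 < 68 + 50 = 118, the triangle is acute, so the smallest enclosing circle is the circumcircle.
Circumcentre = (-94/29, -146/29), r² = 22525/841.
Centre = (-94/29, -146/29).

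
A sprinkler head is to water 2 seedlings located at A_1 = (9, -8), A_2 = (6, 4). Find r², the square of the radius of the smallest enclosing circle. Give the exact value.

38.25

The smallest circle enclosing two points has them as diameter endpoints.
Centre = midpoint = (7.5, -2); r² = |A_1A_2|²/4 = 153/4 = 38.25.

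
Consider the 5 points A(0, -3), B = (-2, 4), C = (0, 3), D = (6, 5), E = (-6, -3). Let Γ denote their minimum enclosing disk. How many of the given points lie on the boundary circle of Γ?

2

By Welzl's lemma the MEC is supported by two points (diametrically opposite) or three points (on a circumcircle).
The farthest pair is D–E with squared distance 208. The circle on this segment as diameter has centre (0, 1) and r² = 208/4 = 52.
Check A: distance² to centre = 16 ≤ 52, so it lies inside.
All remaining points lie in this disk, and no smaller disk contains both endpoints, so this is the minimum enclosing circle.
The points at distance exactly r from the centre are D, E — 2 points.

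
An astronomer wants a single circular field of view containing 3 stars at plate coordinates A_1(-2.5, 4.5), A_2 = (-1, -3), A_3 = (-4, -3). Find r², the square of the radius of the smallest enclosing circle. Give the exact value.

Side lengths²: A_1A_2² = 58.5, A_1A_3² = 58.5, A_2A_3² = 9.
Since A_1A_3² = 58.5 < 58.5 + 9 = 67.5, the triangle is acute, so the smallest enclosing circle is the circumcircle.
Circumcentre = (-2.5, 0.6), r² = 15.21.

15.21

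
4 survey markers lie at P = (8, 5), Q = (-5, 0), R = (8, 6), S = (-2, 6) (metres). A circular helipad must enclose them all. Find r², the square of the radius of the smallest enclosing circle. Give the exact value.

A smallest enclosing disk is always determined by at most three of the input points on its boundary.
The farthest pair is Q–R with squared distance 205. The circle on this segment as diameter has centre (1.5, 3) and r² = 205/4 = 51.25.
Check P: distance² to centre = 46.25 ≤ 51.25, so it lies inside.
All remaining points lie in this disk, and no smaller disk contains both endpoints, so this is the minimum enclosing circle.

51.25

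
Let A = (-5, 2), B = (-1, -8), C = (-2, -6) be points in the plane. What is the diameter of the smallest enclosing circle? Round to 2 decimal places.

Side lengths²: AB² = 116, AC² = 73, BC² = 5.
Since AB² = 116 ≥ 73 + 5 = 78, the angle opposite AB is not acute, so the smallest enclosing circle has AB as diameter.
Centre = midpoint of AB = (-3, -3), r² = 116/4 = 29.
Diameter = 2r = 2√29 ≈ 10.77.

10.77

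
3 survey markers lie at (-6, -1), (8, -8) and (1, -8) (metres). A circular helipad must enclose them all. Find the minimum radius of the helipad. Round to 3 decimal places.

Call the three points A, B, C in the order given.
Side lengths²: AB² = 245, AC² = 98, BC² = 49.
Since AB² = 245 ≥ 98 + 49 = 147, the angle opposite AB is not acute, so the smallest enclosing circle has AB as diameter.
Centre = midpoint of AB = (1, -4.5), r² = 245/4 = 61.25.
r = √(61.25) ≈ 7.826.

7.826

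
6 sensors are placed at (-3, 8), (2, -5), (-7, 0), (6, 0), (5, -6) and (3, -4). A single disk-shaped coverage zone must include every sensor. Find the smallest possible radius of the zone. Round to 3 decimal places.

A smallest enclosing disk is always determined by at most three of the input points on its boundary.
The farthest pair is (-3, 8)–(5, -6) with squared distance 260. The circle on this segment as diameter has centre (1, 1) and r² = 260/4 = 65.
Check (2, -5): distance² to centre = 37 ≤ 65, so it lies inside.
All remaining points lie in this disk, and no smaller disk contains both endpoints, so this is the minimum enclosing circle.
r = √65 ≈ 8.062.

8.062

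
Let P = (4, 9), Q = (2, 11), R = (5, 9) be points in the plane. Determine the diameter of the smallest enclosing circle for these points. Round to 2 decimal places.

3.61

Side lengths²: PQ² = 8, PR² = 1, QR² = 13.
Since QR² = 13 ≥ 8 + 1 = 9, the angle opposite QR is not acute, so the smallest enclosing circle has QR as diameter.
Centre = midpoint of QR = (3.5, 10), r² = 13/4 = 3.25.
Diameter = 2r = 2√(3.25) ≈ 3.61.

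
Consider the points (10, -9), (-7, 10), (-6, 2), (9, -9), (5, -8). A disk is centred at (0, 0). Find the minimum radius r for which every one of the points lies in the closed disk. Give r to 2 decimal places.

The required radius is the distance from (0, 0) to the farthest point.
Squared distances: 181, 149, 40, 162, 89.
Maximum is 181, attained at (10, -9).
r = √181 ≈ 13.45.

13.45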